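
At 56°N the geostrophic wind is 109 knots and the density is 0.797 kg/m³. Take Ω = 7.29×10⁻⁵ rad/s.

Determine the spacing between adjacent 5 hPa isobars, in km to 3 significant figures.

Coriolis parameter at 56°N:
f = 2Ω sin φ = 2 × 7.29×10⁻⁵ × sin 56° = 1.21×10⁻⁴ s⁻¹
Wind speed in SI: 109 knots = 56.1 m/s
Geostrophic balance rearranged: |∂P/∂n| = f ρ V_g
|∂P/∂n| = 1.21×10⁻⁴ × 0.797 × 56.1 = 5.40×10⁻³ Pa/m
Isobar spacing: Δn = ΔP/|∂P/∂n| = 500 Pa / 5.40×10⁻³ Pa/m = 92558 m ≈ 92.6 km

92.6 km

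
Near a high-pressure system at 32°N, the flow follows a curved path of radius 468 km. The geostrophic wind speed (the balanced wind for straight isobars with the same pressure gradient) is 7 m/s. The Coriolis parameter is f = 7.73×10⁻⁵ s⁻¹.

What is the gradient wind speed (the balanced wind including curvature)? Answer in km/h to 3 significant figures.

Around a high, pressure-gradient force acts outward with centrifugal, so Coriolis balances both:
fV = (1/ρ)|∂P/∂n| + V²/R  →  V² − fR·V + fR·V_g = 0
With fR = 7.73×10⁻⁵ × 468×10³ m = 36.2 m/s:
V = [fR − √((fR)² − 4 fR V_g)]/2 = [36.2 − √(36.2² − 4×36.2×7)]/2 = 9.49 m/s
Supergeostrophic (V > V_g = 7 m/s), as expected around a high.
Converting: 9.49 m/s × 3.6 = 34.2 km/h

34.2 km/h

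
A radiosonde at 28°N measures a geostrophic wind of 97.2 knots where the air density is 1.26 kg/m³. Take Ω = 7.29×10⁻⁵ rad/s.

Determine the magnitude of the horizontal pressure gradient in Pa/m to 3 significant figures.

Coriolis parameter at 28°N:
f = 2Ω sin φ = 2 × 7.29×10⁻⁵ × sin 28° = 6.84×10⁻⁵ s⁻¹
Wind speed in SI: 97.2 knots = 50.0 m/s
Geostrophic balance rearranged: |∂P/∂n| = f ρ V_g
|∂P/∂n| = 6.84×10⁻⁵ × 1.26 × 50.0 = 4.31×10⁻³ Pa/m

4.31×10⁻³ Pa/m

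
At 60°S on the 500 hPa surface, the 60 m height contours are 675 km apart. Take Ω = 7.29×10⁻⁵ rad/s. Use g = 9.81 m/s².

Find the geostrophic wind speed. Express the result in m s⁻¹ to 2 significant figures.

Coriolis parameter at 60°S:
f = 2Ω sin φ = 2 × 7.29×10⁻⁵ × sin 60° = 1.26×10⁻⁴ s⁻¹
Height gradient: |∂Z/∂n| = 60 m / 675000 m = 8.89×10⁻⁵
On a pressure surface, geostrophic balance gives V_g = (g/f)|∂Z/∂n|:
V_g = 9.81 × 8.89×10⁻⁵ / 1.26×10⁻⁴ = 6.91 m/s

6.9 m s⁻¹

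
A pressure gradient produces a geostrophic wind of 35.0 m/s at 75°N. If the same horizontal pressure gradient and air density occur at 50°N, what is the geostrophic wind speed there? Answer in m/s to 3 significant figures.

With the same pressure gradient and density, V_g ∝ 1/f ∝ 1/sin φ.
V₂ = V₁ · sin φ₁ / sin φ₂ = 35.0 × sin 75° / sin 50°
V₂ = 35.0 × 0.9659/0.7660 = 44.1 m/s

44.1 m/s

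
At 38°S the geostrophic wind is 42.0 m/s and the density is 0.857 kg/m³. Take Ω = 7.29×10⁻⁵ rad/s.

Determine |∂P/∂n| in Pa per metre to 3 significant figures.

Coriolis parameter at 38°S:
f = 2Ω sin φ = 2 × 7.29×10⁻⁵ × sin 38° = 8.98×10⁻⁵ s⁻¹
Geostrophic balance rearranged: |∂P/∂n| = f ρ V_g
|∂P/∂n| = 8.98×10⁻⁵ × 0.857 × 42.0 = 3.23×10⁻³ Pa/m

3.23×10⁻³ Pa/m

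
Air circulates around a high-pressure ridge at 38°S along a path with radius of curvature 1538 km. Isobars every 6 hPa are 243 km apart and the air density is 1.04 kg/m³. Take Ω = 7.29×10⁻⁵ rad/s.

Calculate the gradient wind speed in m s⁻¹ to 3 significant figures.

Coriolis parameter at 38°S:
f = 2Ω sin φ = 2 × 7.29×10⁻⁵ × sin 38° = 8.98×10⁻⁵ s⁻¹
Pressure gradient: |∂P/∂n| = 600 Pa / 243000 m = 2.47×10⁻³ Pa/m
Geostrophic speed: V_g = |∂P/∂n|/(fρ) = 2.47×10⁻³/(8.98×10⁻⁵ × 1.04) = 26.4 m/s
Around a high, pressure-gradient force acts outward with centrifugal, so Coriolis balances both:
fV = (1/ρ)|∂P/∂n| + V²/R  →  V² − fR·V + fR·V_g = 0
With fR = 8.98×10⁻⁵ × 1538×10³ m = 138 m/s:
V = [fR − √((fR)² − 4 fR V_g)]/2 = [138 − √(138² − 4×138×26.4)]/2 = 35.7 m/s
Supergeostrophic (V > V_g = 26.4 m/s), as expected around a high.

35.7 m s⁻¹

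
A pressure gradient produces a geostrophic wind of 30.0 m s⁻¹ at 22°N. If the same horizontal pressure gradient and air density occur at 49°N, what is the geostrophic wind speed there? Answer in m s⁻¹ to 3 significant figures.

With the same pressure gradient and density, V_g ∝ 1/f ∝ 1/sin φ.
V₂ = V₁ · sin φ₁ / sin φ₂ = 30.0 × sin 22° / sin 49°
V₂ = 30.0 × 0.3746/0.7547 = 14.9 m s⁻¹

14.9 m s⁻¹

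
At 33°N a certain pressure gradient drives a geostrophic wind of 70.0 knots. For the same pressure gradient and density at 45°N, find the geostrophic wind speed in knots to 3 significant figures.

53.9 knots

With the same pressure gradient and density, V_g ∝ 1/f ∝ 1/sin φ.
V₂ = V₁ · sin φ₁ / sin φ₂ = 70.0 × sin 33° / sin 45°
V₂ = 70.0 × 0.5446/0.7071 = 53.9 knots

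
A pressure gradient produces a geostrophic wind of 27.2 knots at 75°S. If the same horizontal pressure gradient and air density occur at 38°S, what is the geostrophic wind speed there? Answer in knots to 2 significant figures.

43 knots

With the same pressure gradient and density, V_g ∝ 1/f ∝ 1/sin φ.
V₂ = V₁ · sin φ₁ / sin φ₂ = 27.2 × sin 75° / sin 38°
V₂ = 27.2 × 0.9659/0.6157 = 43 knots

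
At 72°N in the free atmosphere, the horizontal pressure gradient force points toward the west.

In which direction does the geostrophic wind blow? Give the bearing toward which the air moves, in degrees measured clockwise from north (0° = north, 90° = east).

000°

The pressure-gradient force points toward the west (bearing 270°).
Geostrophic balance: in the Northern Hemisphere the Coriolis force deflects motion to the right, so the geostrophic wind blows 90° to the right of the pressure-gradient force (low pressure on the left).
Rotating 270° by 90° clockwise gives 000° — the wind blows toward the north.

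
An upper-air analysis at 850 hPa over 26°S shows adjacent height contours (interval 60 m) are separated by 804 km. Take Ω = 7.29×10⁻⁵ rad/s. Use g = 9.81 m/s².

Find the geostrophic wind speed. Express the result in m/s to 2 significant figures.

Coriolis parameter at 26°S:
f = 2Ω sin φ = 2 × 7.29×10⁻⁵ × sin 26° = 6.39×10⁻⁵ s⁻¹
Height gradient: |∂Z/∂n| = 60 m / 804000 m = 7.46×10⁻⁵
On a pressure surface, geostrophic balance gives V_g = (g/f)|∂Z/∂n|:
V_g = 9.81 × 7.46×10⁻⁵ / 6.39×10⁻⁵ = 11.5 m/s

11 m/s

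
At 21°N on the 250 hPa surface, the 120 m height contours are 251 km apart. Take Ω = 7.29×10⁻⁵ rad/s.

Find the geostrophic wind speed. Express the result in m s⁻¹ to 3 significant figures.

89.8 m s⁻¹

Coriolis parameter at 21°N:
f = 2Ω sin φ = 2 × 7.29×10⁻⁵ × sin 21° = 5.23×10⁻⁵ s⁻¹
Height gradient: |∂Z/∂n| = 120 m / 251000 m = 4.78×10⁻⁴
On a pressure surface, geostrophic balance gives V_g = (g/f)|∂Z/∂n|:
V_g = 9.81 × 4.78×10⁻⁴ / 5.23×10⁻⁵ = 89.8 m/s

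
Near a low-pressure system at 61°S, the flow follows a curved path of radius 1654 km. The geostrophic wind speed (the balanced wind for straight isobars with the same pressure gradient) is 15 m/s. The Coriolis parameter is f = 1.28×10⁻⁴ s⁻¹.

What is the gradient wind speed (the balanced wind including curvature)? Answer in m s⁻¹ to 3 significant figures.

14.1 m s⁻¹

Around a low, centrifugal force acts outward with Coriolis, so pressure-gradient force balances both:
(1/ρ)|∂P/∂n| = fV + V²/R  →  V² + fR·V − fR·V_g = 0
With fR = 1.28×10⁻⁴ × 1654×10³ m = 212 m/s:
V = [−fR + √((fR)² + 4 fR V_g)]/2 = [−212 + √(212² + 4×212×15)]/2 = 14.1 m/s
Subgeostrophic (V < V_g = 15 m/s), as expected around a low.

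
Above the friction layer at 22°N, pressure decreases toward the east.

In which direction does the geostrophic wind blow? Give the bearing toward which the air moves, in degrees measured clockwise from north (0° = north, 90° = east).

180°

The pressure-gradient force points toward the east (bearing 090°).
Geostrophic balance: in the Northern Hemisphere the Coriolis force deflects motion to the right, so the geostrophic wind blows 90° to the right of the pressure-gradient force (low pressure on the left).
Rotating 090° by 90° clockwise gives 180° — the wind blows toward the south.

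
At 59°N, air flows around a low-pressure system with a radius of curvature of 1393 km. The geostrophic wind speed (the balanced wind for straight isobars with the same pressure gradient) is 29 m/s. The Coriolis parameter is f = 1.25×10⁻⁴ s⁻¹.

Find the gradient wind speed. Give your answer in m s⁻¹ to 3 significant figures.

Around a low, centrifugal force acts outward with Coriolis, so pressure-gradient force balances both:
(1/ρ)|∂P/∂n| = fV + V²/R  →  V² + fR·V − fR·V_g = 0
With fR = 1.25×10⁻⁴ × 1393×10³ m = 174 m/s:
V = [−fR + √((fR)² + 4 fR V_g)]/2 = [−174 + √(174² + 4×174×29)]/2 = 25.3 m/s
Subgeostrophic (V < V_g = 29 m/s), as expected around a low.

25.3 m s⁻¹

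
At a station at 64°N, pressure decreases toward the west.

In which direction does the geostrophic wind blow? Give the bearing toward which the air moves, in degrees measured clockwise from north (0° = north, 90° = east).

The pressure-gradient force points toward the west (bearing 270°).
Geostrophic balance: in the Northern Hemisphere the Coriolis force deflects motion to the right, so the geostrophic wind blows 90° to the right of the pressure-gradient force (low pressure on the left).
Rotating 270° by 90° clockwise gives 000° — the wind blows toward the north.

000°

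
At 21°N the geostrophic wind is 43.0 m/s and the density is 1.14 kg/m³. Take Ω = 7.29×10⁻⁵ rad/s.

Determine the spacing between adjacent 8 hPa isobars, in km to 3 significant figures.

312 km

Coriolis parameter at 21°N:
f = 2Ω sin φ = 2 × 7.29×10⁻⁵ × sin 21° = 5.23×10⁻⁵ s⁻¹
Geostrophic balance rearranged: |∂P/∂n| = f ρ V_g
|∂P/∂n| = 5.23×10⁻⁵ × 1.14 × 43.0 = 2.56×10⁻³ Pa/m
Isobar spacing: Δn = ΔP/|∂P/∂n| = 800 Pa / 2.56×10⁻³ Pa/m = 312342 m ≈ 312 km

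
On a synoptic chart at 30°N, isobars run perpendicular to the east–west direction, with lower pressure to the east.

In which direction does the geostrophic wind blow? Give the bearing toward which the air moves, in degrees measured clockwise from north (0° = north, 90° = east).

The pressure-gradient force points toward the east (bearing 090°).
Geostrophic balance: in the Northern Hemisphere the Coriolis force deflects motion to the right, so the geostrophic wind blows 90° to the right of the pressure-gradient force (low pressure on the left).
Rotating 090° by 90° clockwise gives 180° — the wind blows toward the south.

180°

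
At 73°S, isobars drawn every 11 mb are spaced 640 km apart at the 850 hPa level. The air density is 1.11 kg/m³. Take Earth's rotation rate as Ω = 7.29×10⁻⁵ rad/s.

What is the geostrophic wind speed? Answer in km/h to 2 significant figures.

Coriolis parameter at 73°S:
f = 2Ω sin φ = 2 × 7.29×10⁻⁵ × sin 73° = 1.39×10⁻⁴ s⁻¹
Pressure gradient: |∂P/∂n| = 1100 Pa / 640000 m = 1.72×10⁻³ Pa/m
Geostrophic balance (pressure-gradient force = Coriolis force):
V_g = (1/(fρ)) |∂P/∂n| = 1.72×10⁻³ / (1.39×10⁻⁴ × 1.11) = 11.1 m/s
Converting: 11.1 m/s × 3.6 = 40 km/h

40 km/h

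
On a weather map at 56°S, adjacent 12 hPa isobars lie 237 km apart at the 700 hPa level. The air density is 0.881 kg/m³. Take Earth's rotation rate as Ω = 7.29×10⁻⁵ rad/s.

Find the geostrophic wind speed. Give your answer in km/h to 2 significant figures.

170 km/h

Coriolis parameter at 56°S:
f = 2Ω sin φ = 2 × 7.29×10⁻⁵ × sin 56° = 1.21×10⁻⁴ s⁻¹
Pressure gradient: |∂P/∂n| = 1200 Pa / 237000 m = 5.06×10⁻³ Pa/m
Geostrophic balance (pressure-gradient force = Coriolis force):
V_g = (1/(fρ)) |∂P/∂n| = 5.06×10⁻³ / (1.21×10⁻⁴ × 0.881) = 47.5 m/s
Converting: 47.5 m/s × 3.6 = 170 km/h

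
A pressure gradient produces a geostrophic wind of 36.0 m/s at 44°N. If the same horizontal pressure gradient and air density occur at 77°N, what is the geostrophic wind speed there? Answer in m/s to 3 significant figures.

25.7 m/s

With the same pressure gradient and density, V_g ∝ 1/f ∝ 1/sin φ.
V₂ = V₁ · sin φ₁ / sin φ₂ = 36.0 × sin 44° / sin 77°
V₂ = 36.0 × 0.6947/0.9744 = 25.7 m/s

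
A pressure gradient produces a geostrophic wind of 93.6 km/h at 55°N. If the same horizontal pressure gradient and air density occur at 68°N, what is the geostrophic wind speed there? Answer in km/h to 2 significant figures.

With the same pressure gradient and density, V_g ∝ 1/f ∝ 1/sin φ.
V₂ = V₁ · sin φ₁ / sin φ₂ = 93.6 × sin 55° / sin 68°
V₂ = 93.6 × 0.8192/0.9272 = 83 km/h

83 km/h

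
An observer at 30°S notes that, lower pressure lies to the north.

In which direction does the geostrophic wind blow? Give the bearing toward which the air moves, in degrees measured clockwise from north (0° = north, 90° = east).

The pressure-gradient force points toward the north (bearing 000°).
Geostrophic balance: in the Southern Hemisphere the Coriolis force deflects motion to the left, so the geostrophic wind blows 90° to the left of the pressure-gradient force (low pressure on the right).
Rotating 000° by 90° counterclockwise gives 270° — the wind blows toward the west.

270°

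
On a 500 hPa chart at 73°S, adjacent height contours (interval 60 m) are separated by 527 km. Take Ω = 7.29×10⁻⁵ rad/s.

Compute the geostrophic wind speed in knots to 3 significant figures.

Coriolis parameter at 73°S:
f = 2Ω sin φ = 2 × 7.29×10⁻⁵ × sin 73° = 1.39×10⁻⁴ s⁻¹
Height gradient: |∂Z/∂n| = 60 m / 527000 m = 1.14×10⁻⁴
On a pressure surface, geostrophic balance gives V_g = (g/f)|∂Z/∂n|:
V_g = 9.81 × 1.14×10⁻⁴ / 1.39×10⁻⁴ = 8.01 m/s
Converting: 8.01 m/s × 1.944 = 15.6 knots

15.6 knots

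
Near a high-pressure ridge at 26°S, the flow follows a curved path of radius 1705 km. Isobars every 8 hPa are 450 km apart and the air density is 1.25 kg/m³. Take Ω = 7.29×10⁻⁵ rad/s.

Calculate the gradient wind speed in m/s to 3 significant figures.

31.2 m/s

Coriolis parameter at 26°S:
f = 2Ω sin φ = 2 × 7.29×10⁻⁵ × sin 26° = 6.39×10⁻⁵ s⁻¹
Pressure gradient: |∂P/∂n| = 800 Pa / 450000 m = 1.78×10⁻³ Pa/m
Geostrophic speed: V_g = |∂P/∂n|/(fρ) = 1.78×10⁻³/(6.39×10⁻⁵ × 1.25) = 22.3 m/s
Around a high, pressure-gradient force acts outward with centrifugal, so Coriolis balances both:
fV = (1/ρ)|∂P/∂n| + V²/R  →  V² − fR·V + fR·V_g = 0
With fR = 6.39×10⁻⁵ × 1705×10³ m = 109 m/s:
V = [fR − √((fR)² − 4 fR V_g)]/2 = [109 − √(109² − 4×109×22.3)]/2 = 31.2 m/s
Supergeostrophic (V > V_g = 22.3 m/s), as expected around a high.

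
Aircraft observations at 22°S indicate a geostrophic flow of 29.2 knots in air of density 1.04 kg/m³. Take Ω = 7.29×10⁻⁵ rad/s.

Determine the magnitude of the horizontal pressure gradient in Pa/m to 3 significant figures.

Coriolis parameter at 22°S:
f = 2Ω sin φ = 2 × 7.29×10⁻⁵ × sin 22° = 5.46×10⁻⁵ s⁻¹
Wind speed in SI: 29.2 knots = 15.0 m/s
Geostrophic balance rearranged: |∂P/∂n| = f ρ V_g
|∂P/∂n| = 5.46×10⁻⁵ × 1.04 × 15.0 = 8.53×10⁻⁴ Pa/m

8.53×10⁻⁴ Pa/m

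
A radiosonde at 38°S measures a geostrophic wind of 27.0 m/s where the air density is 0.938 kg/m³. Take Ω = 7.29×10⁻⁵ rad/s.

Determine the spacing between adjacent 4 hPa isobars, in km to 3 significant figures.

176 km

Coriolis parameter at 38°S:
f = 2Ω sin φ = 2 × 7.29×10⁻⁵ × sin 38° = 8.98×10⁻⁵ s⁻¹
Geostrophic balance rearranged: |∂P/∂n| = f ρ V_g
|∂P/∂n| = 8.98×10⁻⁵ × 0.938 × 27.0 = 2.27×10⁻³ Pa/m
Isobar spacing: Δn = ΔP/|∂P/∂n| = 400 Pa / 2.27×10⁻³ Pa/m = 175952 m ≈ 176 km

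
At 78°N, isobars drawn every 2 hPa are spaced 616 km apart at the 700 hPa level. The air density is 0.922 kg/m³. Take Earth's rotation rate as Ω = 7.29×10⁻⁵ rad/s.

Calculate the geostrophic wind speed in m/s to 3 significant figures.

2.47 m/s

Coriolis parameter at 78°N:
f = 2Ω sin φ = 2 × 7.29×10⁻⁵ × sin 78° = 1.43×10⁻⁴ s⁻¹
Pressure gradient: |∂P/∂n| = 200 Pa / 616000 m = 3.25×10⁻⁴ Pa/m
Geostrophic balance (pressure-gradient force = Coriolis force):
V_g = (1/(fρ)) |∂P/∂n| = 3.25×10⁻⁴ / (1.43×10⁻⁴ × 0.922) = 2.47 m/s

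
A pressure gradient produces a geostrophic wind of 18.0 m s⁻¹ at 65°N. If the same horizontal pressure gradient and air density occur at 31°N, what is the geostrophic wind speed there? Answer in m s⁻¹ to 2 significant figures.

32 m s⁻¹

With the same pressure gradient and density, V_g ∝ 1/f ∝ 1/sin φ.
V₂ = V₁ · sin φ₁ / sin φ₂ = 18.0 × sin 65° / sin 31°
V₂ = 18.0 × 0.9063/0.5150 = 32 m s⁻¹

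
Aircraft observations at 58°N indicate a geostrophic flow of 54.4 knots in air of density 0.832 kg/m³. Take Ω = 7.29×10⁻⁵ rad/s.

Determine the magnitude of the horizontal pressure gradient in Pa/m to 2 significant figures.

Coriolis parameter at 58°N:
f = 2Ω sin φ = 2 × 7.29×10⁻⁵ × sin 58° = 1.24×10⁻⁴ s⁻¹
Wind speed in SI: 54.4 knots = 28.0 m/s
Geostrophic balance rearranged: |∂P/∂n| = f ρ V_g
|∂P/∂n| = 1.24×10⁻⁴ × 0.832 × 28.0 = 2.88×10⁻³ Pa/m

2.9×10⁻³ Pa/m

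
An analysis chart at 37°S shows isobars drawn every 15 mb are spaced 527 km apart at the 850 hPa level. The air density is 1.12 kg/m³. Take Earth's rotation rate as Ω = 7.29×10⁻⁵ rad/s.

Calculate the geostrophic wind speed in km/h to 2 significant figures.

100 km/h

Coriolis parameter at 37°S:
f = 2Ω sin φ = 2 × 7.29×10⁻⁵ × sin 37° = 8.77×10⁻⁵ s⁻¹
Pressure gradient: |∂P/∂n| = 1500 Pa / 527000 m = 2.85×10⁻³ Pa/m
Geostrophic balance (pressure-gradient force = Coriolis force):
V_g = (1/(fρ)) |∂P/∂n| = 2.85×10⁻³ / (8.77×10⁻⁵ × 1.12) = 29.0 m/s
Converting: 29.0 m/s × 3.6 = 100 km/h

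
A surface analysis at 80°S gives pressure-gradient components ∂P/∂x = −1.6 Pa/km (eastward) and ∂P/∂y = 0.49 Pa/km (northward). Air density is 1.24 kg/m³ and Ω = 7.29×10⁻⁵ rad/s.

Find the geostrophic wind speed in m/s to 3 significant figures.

9.40 m/s

Coriolis parameter at 80°S:
f = 2Ω sin φ = 2 × 7.29×10⁻⁵ × sin 80° = 1.44×10⁻⁴ s⁻¹
In the Southern Hemisphere f is negative: f = −1.44×10⁻⁴ s⁻¹.
Component geostrophic relations (x east, y north):
u_g = −(1/(fρ)) ∂P/∂y,  v_g = (1/(fρ)) ∂P/∂x
u_g = −(0.49×10⁻³)/(−1.44×10⁻⁴ × 1.24) = 2.75 m/s;  v_g = (−1.6×10⁻³)/(−1.44×10⁻⁴ × 1.24) = 8.99 m/s
|V_g| = √(u_g² + v_g²) = 9.40 m/s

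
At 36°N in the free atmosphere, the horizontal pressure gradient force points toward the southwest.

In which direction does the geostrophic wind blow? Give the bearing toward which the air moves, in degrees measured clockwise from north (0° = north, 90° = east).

The pressure-gradient force points toward the southwest (bearing 225°).
Geostrophic balance: in the Northern Hemisphere the Coriolis force deflects motion to the right, so the geostrophic wind blows 90° to the right of the pressure-gradient force (low pressure on the left).
Rotating 225° by 90° clockwise gives 315° — the wind blows toward the northwest.

315°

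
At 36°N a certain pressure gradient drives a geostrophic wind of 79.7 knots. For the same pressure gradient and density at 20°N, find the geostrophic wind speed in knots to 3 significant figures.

With the same pressure gradient and density, V_g ∝ 1/f ∝ 1/sin φ.
V₂ = V₁ · sin φ₁ / sin φ₂ = 79.7 × sin 36° / sin 20°
V₂ = 79.7 × 0.5878/0.3420 = 137 knots

137 knots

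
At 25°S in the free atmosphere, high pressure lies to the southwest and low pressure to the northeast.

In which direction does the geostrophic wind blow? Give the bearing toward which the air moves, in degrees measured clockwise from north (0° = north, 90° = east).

The pressure-gradient force points toward the northeast (bearing 045°).
Geostrophic balance: in the Southern Hemisphere the Coriolis force deflects motion to the left, so the geostrophic wind blows 90° to the left of the pressure-gradient force (low pressure on the right).
Rotating 045° by 90° counterclockwise gives 315° — the wind blows toward the northwest.

315°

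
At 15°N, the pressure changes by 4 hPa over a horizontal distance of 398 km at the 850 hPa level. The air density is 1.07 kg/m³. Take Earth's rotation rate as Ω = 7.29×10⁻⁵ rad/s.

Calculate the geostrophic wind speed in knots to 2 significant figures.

48 knots

Coriolis parameter at 15°N:
f = 2Ω sin φ = 2 × 7.29×10⁻⁵ × sin 15° = 3.77×10⁻⁵ s⁻¹
Pressure gradient: |∂P/∂n| = 400 Pa / 398000 m = 1.01×10⁻³ Pa/m
Geostrophic balance (pressure-gradient force = Coriolis force):
V_g = (1/(fρ)) |∂P/∂n| = 1.01×10⁻³ / (3.77×10⁻⁵ × 1.07) = 24.9 m/s
Converting: 24.9 m/s × 1.944 = 48 knots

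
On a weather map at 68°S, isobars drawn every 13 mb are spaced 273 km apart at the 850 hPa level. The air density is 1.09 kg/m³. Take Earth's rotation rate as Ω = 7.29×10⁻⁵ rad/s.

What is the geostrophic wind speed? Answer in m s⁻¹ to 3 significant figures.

32.3 m s⁻¹

Coriolis parameter at 68°S:
f = 2Ω sin φ = 2 × 7.29×10⁻⁵ × sin 68° = 1.35×10⁻⁴ s⁻¹
Pressure gradient: |∂P/∂n| = 1300 Pa / 273000 m = 4.76×10⁻³ Pa/m
Geostrophic balance (pressure-gradient force = Coriolis force):
V_g = (1/(fρ)) |∂P/∂n| = 4.76×10⁻³ / (1.35×10⁻⁴ × 1.09) = 32.3 m/s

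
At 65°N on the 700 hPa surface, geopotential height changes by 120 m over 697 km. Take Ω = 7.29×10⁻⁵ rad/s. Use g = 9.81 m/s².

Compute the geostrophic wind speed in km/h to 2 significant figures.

46 km/h

Coriolis parameter at 65°N:
f = 2Ω sin φ = 2 × 7.29×10⁻⁵ × sin 65° = 1.32×10⁻⁴ s⁻¹
Height gradient: |∂Z/∂n| = 120 m / 697000 m = 1.72×10⁻⁴
On a pressure surface, geostrophic balance gives V_g = (g/f)|∂Z/∂n|:
V_g = 9.81 × 1.72×10⁻⁴ / 1.32×10⁻⁴ = 12.8 m/s
Converting: 12.8 m/s × 3.6 = 46 km/h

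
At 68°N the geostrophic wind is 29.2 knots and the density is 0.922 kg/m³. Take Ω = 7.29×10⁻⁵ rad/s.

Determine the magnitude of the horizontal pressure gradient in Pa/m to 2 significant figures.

1.9×10⁻³ Pa/m

Coriolis parameter at 68°N:
f = 2Ω sin φ = 2 × 7.29×10⁻⁵ × sin 68° = 1.35×10⁻⁴ s⁻¹
Wind speed in SI: 29.2 knots = 15.0 m/s
Geostrophic balance rearranged: |∂P/∂n| = f ρ V_g
|∂P/∂n| = 1.35×10⁻⁴ × 0.922 × 15.0 = 1.87×10⁻³ Pa/m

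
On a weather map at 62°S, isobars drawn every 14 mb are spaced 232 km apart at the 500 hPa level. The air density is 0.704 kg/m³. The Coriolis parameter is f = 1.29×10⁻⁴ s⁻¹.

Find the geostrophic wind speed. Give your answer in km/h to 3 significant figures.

Pressure gradient: |∂P/∂n| = 1400 Pa / 232000 m = 6.03×10⁻³ Pa/m
Geostrophic balance (pressure-gradient force = Coriolis force):
V_g = (1/(fρ)) |∂P/∂n| = 6.03×10⁻³ / (1.29×10⁻⁴ × 0.704) = 66.4 m/s
Converting: 66.4 m/s × 3.6 = 239 km/h

239 km/h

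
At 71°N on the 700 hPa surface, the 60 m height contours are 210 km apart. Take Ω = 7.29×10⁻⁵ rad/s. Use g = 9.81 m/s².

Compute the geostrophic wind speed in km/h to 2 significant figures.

73 km/h

Coriolis parameter at 71°N:
f = 2Ω sin φ = 2 × 7.29×10⁻⁵ × sin 71° = 1.38×10⁻⁴ s⁻¹
Height gradient: |∂Z/∂n| = 60 m / 210000 m = 2.86×10⁻⁴
On a pressure surface, geostrophic balance gives V_g = (g/f)|∂Z/∂n|:
V_g = 9.81 × 2.86×10⁻⁴ / 1.38×10⁻⁴ = 20.3 m/s
Converting: 20.3 m/s × 3.6 = 73 km/h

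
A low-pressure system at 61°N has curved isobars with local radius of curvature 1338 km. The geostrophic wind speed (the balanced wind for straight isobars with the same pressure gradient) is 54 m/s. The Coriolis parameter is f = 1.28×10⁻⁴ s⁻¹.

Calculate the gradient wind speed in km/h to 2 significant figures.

Around a low, centrifugal force acts outward with Coriolis, so pressure-gradient force balances both:
(1/ρ)|∂P/∂n| = fV + V²/R  →  V² + fR·V − fR·V_g = 0
With fR = 1.28×10⁻⁴ × 1338×10³ m = 171 m/s:
V = [−fR + √((fR)² + 4 fR V_g)]/2 = [−171 + √(171² + 4×171×54)]/2 = 43.1 m/s
Subgeostrophic (V < V_g = 54 m/s), as expected around a low.
Converting: 43.1 m/s × 3.6 = 160 km/h

160 km/h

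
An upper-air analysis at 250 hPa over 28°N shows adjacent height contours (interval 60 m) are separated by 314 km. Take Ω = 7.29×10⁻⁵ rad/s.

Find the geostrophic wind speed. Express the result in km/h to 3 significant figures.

Coriolis parameter at 28°N:
f = 2Ω sin φ = 2 × 7.29×10⁻⁵ × sin 28° = 6.84×10⁻⁵ s⁻¹
Height gradient: |∂Z/∂n| = 60 m / 314000 m = 1.91×10⁻⁴
On a pressure surface, geostrophic balance gives V_g = (g/f)|∂Z/∂n|:
V_g = 9.81 × 1.91×10⁻⁴ / 6.84×10⁻⁵ = 27.4 m/s
Converting: 27.4 m/s × 3.6 = 98.6 km/h

98.6 km/h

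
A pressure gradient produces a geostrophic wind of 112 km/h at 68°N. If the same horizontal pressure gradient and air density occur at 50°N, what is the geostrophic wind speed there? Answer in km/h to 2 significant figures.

With the same pressure gradient and density, V_g ∝ 1/f ∝ 1/sin φ.
V₂ = V₁ · sin φ₁ / sin φ₂ = 112 × sin 68° / sin 50°
V₂ = 112 × 0.9272/0.7660 = 140 km/h

140 km/h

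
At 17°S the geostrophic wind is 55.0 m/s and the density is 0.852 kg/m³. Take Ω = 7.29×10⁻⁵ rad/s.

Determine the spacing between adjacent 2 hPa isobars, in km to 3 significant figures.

100 km

Coriolis parameter at 17°S:
f = 2Ω sin φ = 2 × 7.29×10⁻⁵ × sin 17° = 4.26×10⁻⁵ s⁻¹
Geostrophic balance rearranged: |∂P/∂n| = f ρ V_g
|∂P/∂n| = 4.26×10⁻⁵ × 0.852 × 55.0 = 2.00×10⁻³ Pa/m
Isobar spacing: Δn = ΔP/|∂P/∂n| = 200 Pa / 2.00×10⁻³ Pa/m = 100123 m ≈ 100 km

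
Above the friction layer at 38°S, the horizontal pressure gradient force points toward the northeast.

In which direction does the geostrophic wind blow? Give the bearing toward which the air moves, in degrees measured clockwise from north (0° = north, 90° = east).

315°

The pressure-gradient force points toward the northeast (bearing 045°).
Geostrophic balance: in the Southern Hemisphere the Coriolis force deflects motion to the left, so the geostrophic wind blows 90° to the left of the pressure-gradient force (low pressure on the right).
Rotating 045° by 90° counterclockwise gives 315° — the wind blows toward the northwest.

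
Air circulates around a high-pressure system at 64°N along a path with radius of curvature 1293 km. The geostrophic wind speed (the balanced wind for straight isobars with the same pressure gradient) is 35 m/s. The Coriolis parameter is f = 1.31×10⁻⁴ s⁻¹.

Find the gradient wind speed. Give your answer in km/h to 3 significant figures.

Around a high, pressure-gradient force acts outward with centrifugal, so Coriolis balances both:
fV = (1/ρ)|∂P/∂n| + V²/R  →  V² − fR·V + fR·V_g = 0
With fR = 1.31×10⁻⁴ × 1293×10³ m = 169 m/s:
V = [fR − √((fR)² − 4 fR V_g)]/2 = [169 − √(169² − 4×169×35)]/2 = 49.4 m/s
Supergeostrophic (V > V_g = 35 m/s), as expected around a high.
Converting: 49.4 m/s × 3.6 = 178 km/h

178 km/h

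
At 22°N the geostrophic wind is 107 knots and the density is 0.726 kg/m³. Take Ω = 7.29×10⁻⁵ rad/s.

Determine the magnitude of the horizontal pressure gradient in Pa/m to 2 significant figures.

2.2×10⁻³ Pa/m

Coriolis parameter at 22°N:
f = 2Ω sin φ = 2 × 7.29×10⁻⁵ × sin 22° = 5.46×10⁻⁵ s⁻¹
Wind speed in SI: 107 knots = 55.0 m/s
Geostrophic balance rearranged: |∂P/∂n| = f ρ V_g
|∂P/∂n| = 5.46×10⁻⁵ × 0.726 × 55.0 = 2.18×10⁻³ Pa/m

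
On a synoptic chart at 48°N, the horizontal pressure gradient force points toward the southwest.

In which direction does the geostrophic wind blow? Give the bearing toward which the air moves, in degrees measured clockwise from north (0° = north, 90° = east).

The pressure-gradient force points toward the southwest (bearing 225°).
Geostrophic balance: in the Northern Hemisphere the Coriolis force deflects motion to the right, so the geostrophic wind blows 90° to the right of the pressure-gradient force (low pressure on the left).
Rotating 225° by 90° clockwise gives 315° — the wind blows toward the northwest.

315°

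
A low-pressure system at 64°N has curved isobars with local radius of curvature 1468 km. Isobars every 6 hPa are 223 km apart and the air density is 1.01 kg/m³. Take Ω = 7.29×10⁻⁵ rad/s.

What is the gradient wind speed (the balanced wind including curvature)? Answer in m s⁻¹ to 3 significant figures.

Coriolis parameter at 64°N:
f = 2Ω sin φ = 2 × 7.29×10⁻⁵ × sin 64° = 1.31×10⁻⁴ s⁻¹
Pressure gradient: |∂P/∂n| = 600 Pa / 223000 m = 2.69×10⁻³ Pa/m
Geostrophic speed: V_g = |∂P/∂n|/(fρ) = 2.69×10⁻³/(1.31×10⁻⁴ × 1.01) = 20.3 m/s
Around a low, centrifugal force acts outward with Coriolis, so pressure-gradient force balances both:
(1/ρ)|∂P/∂n| = fV + V²/R  →  V² + fR·V − fR·V_g = 0
With fR = 1.31×10⁻⁴ × 1468×10³ m = 192 m/s:
V = [−fR + √((fR)² + 4 fR V_g)]/2 = [−192 + √(192² + 4×192×20.3)]/2 = 18.5 m/s
Subgeostrophic (V < V_g = 20.3 m/s), as expected around a low.

18.5 m s⁻¹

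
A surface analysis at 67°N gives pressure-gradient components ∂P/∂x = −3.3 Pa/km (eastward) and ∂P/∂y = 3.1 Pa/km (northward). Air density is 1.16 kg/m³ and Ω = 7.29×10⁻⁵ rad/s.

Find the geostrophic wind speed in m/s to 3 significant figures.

29.1 m/s

Coriolis parameter at 67°N:
f = 2Ω sin φ = 2 × 7.29×10⁻⁵ × sin 67° = 1.34×10⁻⁴ s⁻¹
Component geostrophic relations (x east, y north):
u_g = −(1/(fρ)) ∂P/∂y,  v_g = (1/(fρ)) ∂P/∂x
u_g = −(3.1×10⁻³)/(1.34×10⁻⁴ × 1.16) = −19.9 m/s;  v_g = (−3.3×10⁻³)/(1.34×10⁻⁴ × 1.16) = −21.2 m/s
|V_g| = √(u_g² + v_g²) = 29.1 m/s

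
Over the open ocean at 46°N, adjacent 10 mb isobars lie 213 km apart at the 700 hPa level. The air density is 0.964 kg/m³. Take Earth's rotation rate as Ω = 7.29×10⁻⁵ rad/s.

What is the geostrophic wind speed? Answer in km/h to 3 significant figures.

167 km/h

Coriolis parameter at 46°N:
f = 2Ω sin φ = 2 × 7.29×10⁻⁵ × sin 46° = 1.05×10⁻⁴ s⁻¹
Pressure gradient: |∂P/∂n| = 1000 Pa / 213000 m = 4.69×10⁻³ Pa/m
Geostrophic balance (pressure-gradient force = Coriolis force):
V_g = (1/(fρ)) |∂P/∂n| = 4.69×10⁻³ / (1.05×10⁻⁴ × 0.964) = 46.4 m/s
Converting: 46.4 m/s × 3.6 = 167 km/h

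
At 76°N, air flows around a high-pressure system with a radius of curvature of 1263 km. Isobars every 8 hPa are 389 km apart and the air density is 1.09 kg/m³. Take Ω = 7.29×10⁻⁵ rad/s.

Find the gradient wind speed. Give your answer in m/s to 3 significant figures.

Coriolis parameter at 76°N:
f = 2Ω sin φ = 2 × 7.29×10⁻⁵ × sin 76° = 1.41×10⁻⁴ s⁻¹
Pressure gradient: |∂P/∂n| = 800 Pa / 389000 m = 2.06×10⁻³ Pa/m
Geostrophic speed: V_g = |∂P/∂n|/(fρ) = 2.06×10⁻³/(1.41×10⁻⁴ × 1.09) = 13.3 m/s
Around a high, pressure-gradient force acts outward with centrifugal, so Coriolis balances both:
fV = (1/ρ)|∂P/∂n| + V²/R  →  V² − fR·V + fR·V_g = 0
With fR = 1.41×10⁻⁴ × 1263×10³ m = 179 m/s:
V = [fR − √((fR)² − 4 fR V_g)]/2 = [179 − √(179² − 4×179×13.3)]/2 = 14.5 m/s
Supergeostrophic (V > V_g = 13.3 m/s), as expected around a high.

14.5 m/s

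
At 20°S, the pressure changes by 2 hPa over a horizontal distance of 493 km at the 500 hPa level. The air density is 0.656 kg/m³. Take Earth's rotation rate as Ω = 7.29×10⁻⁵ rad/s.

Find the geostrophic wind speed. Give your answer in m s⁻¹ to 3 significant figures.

Coriolis parameter at 20°S:
f = 2Ω sin φ = 2 × 7.29×10⁻⁵ × sin 20° = 4.99×10⁻⁵ s⁻¹
Pressure gradient: |∂P/∂n| = 200 Pa / 493000 m = 4.06×10⁻⁴ Pa/m
Geostrophic balance (pressure-gradient force = Coriolis force):
V_g = (1/(fρ)) |∂P/∂n| = 4.06×10⁻⁴ / (4.99×10⁻⁵ × 0.656) = 12.4 m/s

12.4 m s⁻¹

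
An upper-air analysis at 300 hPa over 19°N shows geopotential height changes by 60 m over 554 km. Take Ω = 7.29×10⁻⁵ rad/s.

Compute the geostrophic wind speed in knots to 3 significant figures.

43.5 knots

Coriolis parameter at 19°N:
f = 2Ω sin φ = 2 × 7.29×10⁻⁵ × sin 19° = 4.75×10⁻⁵ s⁻¹
Height gradient: |∂Z/∂n| = 60 m / 554000 m = 1.08×10⁻⁴
On a pressure surface, geostrophic balance gives V_g = (g/f)|∂Z/∂n|:
V_g = 9.81 × 1.08×10⁻⁴ / 4.75×10⁻⁵ = 22.4 m/s
Converting: 22.4 m/s × 1.944 = 43.5 knots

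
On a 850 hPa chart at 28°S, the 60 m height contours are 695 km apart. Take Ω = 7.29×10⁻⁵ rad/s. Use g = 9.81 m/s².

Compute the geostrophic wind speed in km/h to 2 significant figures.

45 km/h

Coriolis parameter at 28°S:
f = 2Ω sin φ = 2 × 7.29×10⁻⁵ × sin 28° = 6.84×10⁻⁵ s⁻¹
Height gradient: |∂Z/∂n| = 60 m / 695000 m = 8.63×10⁻⁵
On a pressure surface, geostrophic balance gives V_g = (g/f)|∂Z/∂n|:
V_g = 9.81 × 8.63×10⁻⁵ / 6.84×10⁻⁵ = 12.4 m/s
Converting: 12.4 m/s × 3.6 = 45 km/h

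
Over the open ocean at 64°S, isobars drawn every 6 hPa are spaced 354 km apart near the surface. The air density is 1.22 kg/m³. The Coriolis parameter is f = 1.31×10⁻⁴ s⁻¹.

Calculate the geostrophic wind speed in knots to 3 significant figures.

Pressure gradient: |∂P/∂n| = 600 Pa / 354000 m = 1.69×10⁻³ Pa/m
Geostrophic balance (pressure-gradient force = Coriolis force):
V_g = (1/(fρ)) |∂P/∂n| = 1.69×10⁻³ / (1.31×10⁻⁴ × 1.22) = 10.6 m/s
Converting: 10.6 m/s × 1.944 = 20.6 knots

20.6 knots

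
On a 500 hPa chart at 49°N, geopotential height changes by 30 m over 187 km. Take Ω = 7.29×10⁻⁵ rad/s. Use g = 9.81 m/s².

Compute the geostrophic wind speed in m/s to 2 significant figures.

Coriolis parameter at 49°N:
f = 2Ω sin φ = 2 × 7.29×10⁻⁵ × sin 49° = 1.10×10⁻⁴ s⁻¹
Height gradient: |∂Z/∂n| = 30 m / 187000 m = 1.60×10⁻⁴
On a pressure surface, geostrophic balance gives V_g = (g/f)|∂Z/∂n|:
V_g = 9.81 × 1.60×10⁻⁴ / 1.10×10⁻⁴ = 14.3 m/s

14 m/s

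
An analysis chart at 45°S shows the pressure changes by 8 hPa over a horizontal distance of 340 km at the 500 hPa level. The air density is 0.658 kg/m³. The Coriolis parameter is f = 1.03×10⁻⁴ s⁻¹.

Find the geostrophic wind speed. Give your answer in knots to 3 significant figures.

67.5 knots

Pressure gradient: |∂P/∂n| = 800 Pa / 340000 m = 2.35×10⁻³ Pa/m
Geostrophic balance (pressure-gradient force = Coriolis force):
V_g = (1/(fρ)) |∂P/∂n| = 2.35×10⁻³ / (1.03×10⁻⁴ × 0.658) = 34.7 m/s
Converting: 34.7 m/s × 1.944 = 67.5 knots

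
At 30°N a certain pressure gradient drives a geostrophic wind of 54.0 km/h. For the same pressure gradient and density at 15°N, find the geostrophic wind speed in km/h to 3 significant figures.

104 km/h

With the same pressure gradient and density, V_g ∝ 1/f ∝ 1/sin φ.
V₂ = V₁ · sin φ₁ / sin φ₂ = 54.0 × sin 30° / sin 15°
V₂ = 54.0 × 0.5000/0.2588 = 104 km/h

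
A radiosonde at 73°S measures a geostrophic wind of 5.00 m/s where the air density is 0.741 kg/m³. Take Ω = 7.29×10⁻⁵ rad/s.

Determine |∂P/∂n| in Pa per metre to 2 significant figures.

5.2×10⁻⁴ Pa/m

Coriolis parameter at 73°S:
f = 2Ω sin φ = 2 × 7.29×10⁻⁵ × sin 73° = 1.39×10⁻⁴ s⁻¹
Geostrophic balance rearranged: |∂P/∂n| = f ρ V_g
|∂P/∂n| = 1.39×10⁻⁴ × 0.741 × 5.00 = 5.17×10⁻⁴ Pa/m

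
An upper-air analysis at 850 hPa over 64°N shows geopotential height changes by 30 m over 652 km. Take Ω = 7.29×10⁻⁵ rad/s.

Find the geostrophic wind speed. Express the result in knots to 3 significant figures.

6.70 knots

Coriolis parameter at 64°N:
f = 2Ω sin φ = 2 × 7.29×10⁻⁵ × sin 64° = 1.31×10⁻⁴ s⁻¹
Height gradient: |∂Z/∂n| = 30 m / 652000 m = 4.60×10⁻⁵
On a pressure surface, geostrophic balance gives V_g = (g/f)|∂Z/∂n|:
V_g = 9.81 × 4.60×10⁻⁵ / 1.31×10⁻⁴ = 3.44 m/s
Converting: 3.44 m/s × 1.944 = 6.70 knots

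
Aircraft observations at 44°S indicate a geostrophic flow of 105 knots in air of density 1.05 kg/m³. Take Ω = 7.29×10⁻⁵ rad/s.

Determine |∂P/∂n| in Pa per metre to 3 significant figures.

5.74×10⁻³ Pa/m

Coriolis parameter at 44°S:
f = 2Ω sin φ = 2 × 7.29×10⁻⁵ × sin 44° = 1.01×10⁻⁴ s⁻¹
Wind speed in SI: 105 knots = 54.0 m/s
Geostrophic balance rearranged: |∂P/∂n| = f ρ V_g
|∂P/∂n| = 1.01×10⁻⁴ × 1.05 × 54.0 = 5.74×10⁻³ Pa/m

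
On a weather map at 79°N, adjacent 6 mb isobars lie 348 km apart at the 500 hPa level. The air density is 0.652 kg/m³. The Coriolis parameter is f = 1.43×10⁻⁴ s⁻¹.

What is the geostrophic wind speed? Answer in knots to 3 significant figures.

35.9 knots

Pressure gradient: |∂P/∂n| = 600 Pa / 348000 m = 1.72×10⁻³ Pa/m
Geostrophic balance (pressure-gradient force = Coriolis force):
V_g = (1/(fρ)) |∂P/∂n| = 1.72×10⁻³ / (1.43×10⁻⁴ × 0.652) = 18.5 m/s
Converting: 18.5 m/s × 1.944 = 35.9 knots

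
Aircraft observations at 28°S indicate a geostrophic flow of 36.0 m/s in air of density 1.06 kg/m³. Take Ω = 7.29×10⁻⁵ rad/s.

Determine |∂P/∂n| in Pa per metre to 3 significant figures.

Coriolis parameter at 28°S:
f = 2Ω sin φ = 2 × 7.29×10⁻⁵ × sin 28° = 6.84×10⁻⁵ s⁻¹
Geostrophic balance rearranged: |∂P/∂n| = f ρ V_g
|∂P/∂n| = 6.84×10⁻⁵ × 1.06 × 36.0 = 2.61×10⁻³ Pa/m

2.61×10⁻³ Pa/m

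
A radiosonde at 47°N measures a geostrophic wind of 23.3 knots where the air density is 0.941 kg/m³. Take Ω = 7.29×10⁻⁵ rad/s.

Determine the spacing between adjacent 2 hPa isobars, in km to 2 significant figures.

170 km

Coriolis parameter at 47°N:
f = 2Ω sin φ = 2 × 7.29×10⁻⁵ × sin 47° = 1.07×10⁻⁴ s⁻¹
Wind speed in SI: 23.3 knots = 12.0 m/s
Geostrophic balance rearranged: |∂P/∂n| = f ρ V_g
|∂P/∂n| = 1.07×10⁻⁴ × 0.941 × 12.0 = 1.20×10⁻³ Pa/m
Isobar spacing: Δn = ΔP/|∂P/∂n| = 200 Pa / 1.20×10⁻³ Pa/m = 166288 m ≈ 170 km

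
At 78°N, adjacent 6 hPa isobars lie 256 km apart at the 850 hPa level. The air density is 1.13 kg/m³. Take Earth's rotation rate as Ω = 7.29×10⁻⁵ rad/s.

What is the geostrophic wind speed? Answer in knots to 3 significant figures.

Coriolis parameter at 78°N:
f = 2Ω sin φ = 2 × 7.29×10⁻⁵ × sin 78° = 1.43×10⁻⁴ s⁻¹
Pressure gradient: |∂P/∂n| = 600 Pa / 256000 m = 2.34×10⁻³ Pa/m
Geostrophic balance (pressure-gradient force = Coriolis force):
V_g = (1/(fρ)) |∂P/∂n| = 2.34×10⁻³ / (1.43×10⁻⁴ × 1.13) = 14.5 m/s
Converting: 14.5 m/s × 1.944 = 28.3 knots

28.3 knots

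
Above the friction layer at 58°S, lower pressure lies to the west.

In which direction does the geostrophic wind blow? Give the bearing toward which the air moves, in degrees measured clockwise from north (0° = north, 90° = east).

180°

The pressure-gradient force points toward the west (bearing 270°).
Geostrophic balance: in the Southern Hemisphere the Coriolis force deflects motion to the left, so the geostrophic wind blows 90° to the left of the pressure-gradient force (low pressure on the right).
Rotating 270° by 90° counterclockwise gives 180° — the wind blows toward the south.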